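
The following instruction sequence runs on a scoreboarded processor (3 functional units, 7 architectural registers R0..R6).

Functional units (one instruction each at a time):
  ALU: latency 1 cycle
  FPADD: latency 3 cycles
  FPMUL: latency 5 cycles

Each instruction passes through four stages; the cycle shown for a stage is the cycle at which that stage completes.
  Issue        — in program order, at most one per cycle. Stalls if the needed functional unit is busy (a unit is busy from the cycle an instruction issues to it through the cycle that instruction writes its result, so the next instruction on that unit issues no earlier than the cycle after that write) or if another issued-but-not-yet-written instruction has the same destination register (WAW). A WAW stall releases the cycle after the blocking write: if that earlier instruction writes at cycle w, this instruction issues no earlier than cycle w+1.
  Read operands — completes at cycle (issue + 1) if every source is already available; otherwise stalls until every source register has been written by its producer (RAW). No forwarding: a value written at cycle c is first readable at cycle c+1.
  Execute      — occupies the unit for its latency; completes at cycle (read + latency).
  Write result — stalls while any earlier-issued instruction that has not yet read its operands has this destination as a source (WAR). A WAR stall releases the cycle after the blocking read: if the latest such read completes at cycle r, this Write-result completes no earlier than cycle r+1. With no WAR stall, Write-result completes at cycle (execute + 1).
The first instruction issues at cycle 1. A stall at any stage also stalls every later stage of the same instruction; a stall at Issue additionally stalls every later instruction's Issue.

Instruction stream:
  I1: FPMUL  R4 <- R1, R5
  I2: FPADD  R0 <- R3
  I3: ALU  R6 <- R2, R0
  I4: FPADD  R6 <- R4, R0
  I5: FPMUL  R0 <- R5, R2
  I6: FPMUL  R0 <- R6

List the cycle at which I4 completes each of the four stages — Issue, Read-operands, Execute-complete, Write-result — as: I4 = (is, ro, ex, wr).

I1  is:1  ro:2  ex:7  wr:8
I2  is:2  ro:3  ex:6  wr:7
I3  is:3  ro:8  ex:9  wr:10  — RAW R0: wait I2 write@7
I4  is:11  ro:12  ex:15  wr:16  — WAW R6: wait I3 write@10
I5  is:12  ro:13  ex:18  wr:19
I6  is:20  ro:21  ex:26  wr:27  — struct: FPMUL busy until I5 writes@19

I4 = (11, 12, 15, 16)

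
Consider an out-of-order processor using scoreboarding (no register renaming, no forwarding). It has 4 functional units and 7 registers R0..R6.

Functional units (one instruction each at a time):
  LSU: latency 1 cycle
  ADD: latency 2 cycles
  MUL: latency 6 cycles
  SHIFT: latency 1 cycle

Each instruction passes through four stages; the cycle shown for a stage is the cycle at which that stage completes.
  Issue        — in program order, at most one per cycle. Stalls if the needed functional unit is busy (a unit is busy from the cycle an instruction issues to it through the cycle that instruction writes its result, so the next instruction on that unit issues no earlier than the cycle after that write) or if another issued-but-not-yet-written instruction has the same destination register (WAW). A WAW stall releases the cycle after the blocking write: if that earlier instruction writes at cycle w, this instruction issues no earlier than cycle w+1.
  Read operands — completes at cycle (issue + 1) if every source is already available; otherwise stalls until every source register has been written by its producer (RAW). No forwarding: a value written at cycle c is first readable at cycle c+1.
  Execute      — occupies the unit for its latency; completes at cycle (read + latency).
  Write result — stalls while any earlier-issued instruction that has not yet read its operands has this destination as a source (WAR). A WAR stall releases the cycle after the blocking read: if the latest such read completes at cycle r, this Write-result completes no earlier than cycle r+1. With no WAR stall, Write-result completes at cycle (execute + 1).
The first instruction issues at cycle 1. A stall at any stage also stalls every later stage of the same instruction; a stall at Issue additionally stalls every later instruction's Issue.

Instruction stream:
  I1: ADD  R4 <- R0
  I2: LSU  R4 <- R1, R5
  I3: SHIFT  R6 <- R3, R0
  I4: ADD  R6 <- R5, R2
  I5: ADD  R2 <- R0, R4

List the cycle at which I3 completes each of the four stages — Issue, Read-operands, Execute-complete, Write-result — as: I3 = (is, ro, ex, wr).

I3 = (7, 8, 9, 10)

[1] I1→ADD
[2] I1 RO
[4] I1 EX
[5] I1 WR R4
[6] I2→LSU
[7] I2 RO | I3→SHIFT
[8] I2 EX | I3 RO
[9] I2 WR R4 | I3 EX
[10] I3 WR R6
[11] I4→ADD
[12] I4 RO
[14] I4 EX
[15] I4 WR R6
[16] I5→ADD
[17] I5 RO
[19] I5 EX
[20] I5 WR R2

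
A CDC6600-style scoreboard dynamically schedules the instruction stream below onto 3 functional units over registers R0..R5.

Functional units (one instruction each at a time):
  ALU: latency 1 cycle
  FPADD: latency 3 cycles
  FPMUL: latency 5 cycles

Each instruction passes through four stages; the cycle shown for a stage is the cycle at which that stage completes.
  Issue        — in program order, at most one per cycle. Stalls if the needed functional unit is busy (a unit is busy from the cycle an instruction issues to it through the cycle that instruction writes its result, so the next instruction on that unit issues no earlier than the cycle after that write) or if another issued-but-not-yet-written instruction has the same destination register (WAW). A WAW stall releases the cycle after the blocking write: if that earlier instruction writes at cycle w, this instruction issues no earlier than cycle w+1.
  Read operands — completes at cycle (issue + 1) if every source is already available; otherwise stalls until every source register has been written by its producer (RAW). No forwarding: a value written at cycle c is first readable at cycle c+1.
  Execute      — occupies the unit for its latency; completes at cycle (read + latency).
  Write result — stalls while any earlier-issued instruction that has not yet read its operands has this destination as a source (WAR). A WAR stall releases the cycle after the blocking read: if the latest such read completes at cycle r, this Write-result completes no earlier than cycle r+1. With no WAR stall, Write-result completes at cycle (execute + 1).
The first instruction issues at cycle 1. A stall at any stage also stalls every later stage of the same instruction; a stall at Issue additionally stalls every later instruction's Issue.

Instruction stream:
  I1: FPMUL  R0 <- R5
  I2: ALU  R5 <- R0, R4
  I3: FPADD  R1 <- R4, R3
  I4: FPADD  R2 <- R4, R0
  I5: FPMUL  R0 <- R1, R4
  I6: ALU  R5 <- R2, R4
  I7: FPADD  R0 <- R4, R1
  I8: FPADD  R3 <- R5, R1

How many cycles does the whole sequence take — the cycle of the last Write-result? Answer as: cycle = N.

c1: issue I1 (FPMUL)
c2: I1 read-ops; issue I2 (ALU)
c3: issue I3 (FPADD)
c4: I3 read-ops
c7: I1 finished on FPMUL; I3 finished on FPADD
c8: I1→R0; I3→R1
c9: I2 read-ops; issue I4 (FPADD)
c10: I2 finished on ALU; I4 read-ops; issue I5 (FPMUL)
c11: I2→R5; I5 read-ops
c12: issue I6 (ALU)
c13: I4 finished on FPADD
c14: I4→R2
c15: I6 read-ops
c16: I5 finished on FPMUL; I6 finished on ALU
c17: I5→R0; I6→R5
c18: issue I7 (FPADD)
c19: I7 read-ops
c22: I7 finished on FPADD
c23: I7→R0
c24: issue I8 (FPADD)
c25: I8 read-ops
c28: I8 finished on FPADD
c29: I8→R3

cycle = 29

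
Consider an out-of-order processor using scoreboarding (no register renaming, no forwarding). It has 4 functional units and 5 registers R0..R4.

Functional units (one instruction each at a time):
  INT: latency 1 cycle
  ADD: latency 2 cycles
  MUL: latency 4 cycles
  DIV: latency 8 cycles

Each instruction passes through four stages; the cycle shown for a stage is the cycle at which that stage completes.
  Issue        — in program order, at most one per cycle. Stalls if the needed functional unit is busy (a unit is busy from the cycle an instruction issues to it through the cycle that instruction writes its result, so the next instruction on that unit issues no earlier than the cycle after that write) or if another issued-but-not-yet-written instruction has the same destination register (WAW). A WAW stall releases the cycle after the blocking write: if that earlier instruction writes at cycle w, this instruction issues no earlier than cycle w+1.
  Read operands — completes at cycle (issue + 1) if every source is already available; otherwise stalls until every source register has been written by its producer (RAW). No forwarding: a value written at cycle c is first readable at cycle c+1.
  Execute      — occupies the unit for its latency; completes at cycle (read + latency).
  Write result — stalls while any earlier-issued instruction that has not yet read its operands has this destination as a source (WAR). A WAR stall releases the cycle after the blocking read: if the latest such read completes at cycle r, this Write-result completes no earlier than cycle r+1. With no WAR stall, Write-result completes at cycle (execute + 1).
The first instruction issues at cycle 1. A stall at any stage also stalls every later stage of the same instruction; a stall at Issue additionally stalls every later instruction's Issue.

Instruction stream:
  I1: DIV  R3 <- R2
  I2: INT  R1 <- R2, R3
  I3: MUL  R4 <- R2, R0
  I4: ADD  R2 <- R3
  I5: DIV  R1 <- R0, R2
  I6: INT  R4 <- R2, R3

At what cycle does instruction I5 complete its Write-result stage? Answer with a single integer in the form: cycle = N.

cycle = 25

I1: IS=1 RO=2 EX=10 WR=11
I2: IS=2 RO=12 EX=13 WR=14  [RAW R3: wait I1 write@11]
I3: IS=3 RO=4 EX=8 WR=9
I4: IS=4 RO=12 EX=14 WR=15  [RAW R3: wait I1 write@11]
I5: IS=15 RO=16 EX=24 WR=25  [WAW R1: wait I2 write@14]
I6: IS=16 RO=17 EX=18 WR=19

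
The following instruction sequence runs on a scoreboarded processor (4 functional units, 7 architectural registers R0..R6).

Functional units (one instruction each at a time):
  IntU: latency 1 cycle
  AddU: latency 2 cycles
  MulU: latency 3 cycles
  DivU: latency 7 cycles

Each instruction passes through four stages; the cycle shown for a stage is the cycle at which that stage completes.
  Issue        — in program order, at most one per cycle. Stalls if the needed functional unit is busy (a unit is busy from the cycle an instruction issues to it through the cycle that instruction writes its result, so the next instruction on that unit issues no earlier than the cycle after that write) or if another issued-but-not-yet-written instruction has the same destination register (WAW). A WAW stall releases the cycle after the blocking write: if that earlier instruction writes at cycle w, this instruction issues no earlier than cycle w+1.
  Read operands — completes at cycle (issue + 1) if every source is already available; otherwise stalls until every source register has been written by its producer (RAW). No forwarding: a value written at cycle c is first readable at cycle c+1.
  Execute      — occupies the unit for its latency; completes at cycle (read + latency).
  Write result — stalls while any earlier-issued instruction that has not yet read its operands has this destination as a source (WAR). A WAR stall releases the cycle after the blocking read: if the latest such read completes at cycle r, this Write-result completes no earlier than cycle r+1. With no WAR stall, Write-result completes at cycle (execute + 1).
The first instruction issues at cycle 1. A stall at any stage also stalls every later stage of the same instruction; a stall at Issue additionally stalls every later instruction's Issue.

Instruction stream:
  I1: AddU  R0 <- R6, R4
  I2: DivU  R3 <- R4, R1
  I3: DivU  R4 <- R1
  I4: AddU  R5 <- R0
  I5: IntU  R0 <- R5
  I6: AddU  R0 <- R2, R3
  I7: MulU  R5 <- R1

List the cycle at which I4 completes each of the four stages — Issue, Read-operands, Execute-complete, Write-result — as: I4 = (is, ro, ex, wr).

I4 = (13, 14, 16, 17)

  I1 | 1 | 2 | 4 | 5
  I2 | 2 | 3 | 10 | 11
  I3 | 12 | 13 | 20 | 21   struct: DivU busy until I2 writes@11
  I4 | 13 | 14 | 16 | 17
  I5 | 14 | 18 | 19 | 20   RAW R5: wait I4 write@17
  I6 | 21 | 22 | 24 | 25   WAW R0: wait I5 write@20
  I7 | 22 | 23 | 26 | 27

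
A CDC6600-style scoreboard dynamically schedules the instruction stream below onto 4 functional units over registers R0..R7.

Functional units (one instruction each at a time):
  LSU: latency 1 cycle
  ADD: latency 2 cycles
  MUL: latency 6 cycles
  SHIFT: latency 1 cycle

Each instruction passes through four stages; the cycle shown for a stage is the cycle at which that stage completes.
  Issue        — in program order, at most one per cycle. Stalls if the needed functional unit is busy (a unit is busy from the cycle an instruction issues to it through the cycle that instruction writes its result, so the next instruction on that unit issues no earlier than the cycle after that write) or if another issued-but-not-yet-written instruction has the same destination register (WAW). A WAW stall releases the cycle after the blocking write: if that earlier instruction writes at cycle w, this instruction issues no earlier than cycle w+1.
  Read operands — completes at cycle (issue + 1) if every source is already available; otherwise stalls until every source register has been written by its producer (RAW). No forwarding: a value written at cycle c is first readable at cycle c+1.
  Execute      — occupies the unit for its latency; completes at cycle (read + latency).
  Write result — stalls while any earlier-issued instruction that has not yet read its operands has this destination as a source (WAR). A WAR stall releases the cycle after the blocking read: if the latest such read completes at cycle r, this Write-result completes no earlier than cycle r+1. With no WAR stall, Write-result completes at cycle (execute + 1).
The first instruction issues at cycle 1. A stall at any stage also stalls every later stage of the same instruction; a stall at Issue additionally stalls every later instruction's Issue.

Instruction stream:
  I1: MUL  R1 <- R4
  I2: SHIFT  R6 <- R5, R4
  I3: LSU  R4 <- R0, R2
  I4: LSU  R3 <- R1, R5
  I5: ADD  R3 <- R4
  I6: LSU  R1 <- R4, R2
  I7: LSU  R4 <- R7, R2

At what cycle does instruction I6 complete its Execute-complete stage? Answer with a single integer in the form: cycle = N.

c1: I1 issues→MUL
c2: I1 reads, I2 issues→SHIFT
c3: I2 reads, I3 issues→LSU
c4: I2 exec-done, I3 reads
c5: I2 writes R6, I3 exec-done
c6: I3 writes R4
c7: I4 issues→LSU
c8: I1 exec-done
c9: I1 writes R1
c10: I4 reads
c11: I4 exec-done
c12: I4 writes R3
c13: I5 issues→ADD
c14: I5 reads, I6 issues→LSU
c15: I6 reads
c16: I5 exec-done, I6 exec-done
c17: I5 writes R3, I6 writes R1
c18: I7 issues→LSU
c19: I7 reads
c20: I7 exec-done
c21: I7 writes R4

cycle = 16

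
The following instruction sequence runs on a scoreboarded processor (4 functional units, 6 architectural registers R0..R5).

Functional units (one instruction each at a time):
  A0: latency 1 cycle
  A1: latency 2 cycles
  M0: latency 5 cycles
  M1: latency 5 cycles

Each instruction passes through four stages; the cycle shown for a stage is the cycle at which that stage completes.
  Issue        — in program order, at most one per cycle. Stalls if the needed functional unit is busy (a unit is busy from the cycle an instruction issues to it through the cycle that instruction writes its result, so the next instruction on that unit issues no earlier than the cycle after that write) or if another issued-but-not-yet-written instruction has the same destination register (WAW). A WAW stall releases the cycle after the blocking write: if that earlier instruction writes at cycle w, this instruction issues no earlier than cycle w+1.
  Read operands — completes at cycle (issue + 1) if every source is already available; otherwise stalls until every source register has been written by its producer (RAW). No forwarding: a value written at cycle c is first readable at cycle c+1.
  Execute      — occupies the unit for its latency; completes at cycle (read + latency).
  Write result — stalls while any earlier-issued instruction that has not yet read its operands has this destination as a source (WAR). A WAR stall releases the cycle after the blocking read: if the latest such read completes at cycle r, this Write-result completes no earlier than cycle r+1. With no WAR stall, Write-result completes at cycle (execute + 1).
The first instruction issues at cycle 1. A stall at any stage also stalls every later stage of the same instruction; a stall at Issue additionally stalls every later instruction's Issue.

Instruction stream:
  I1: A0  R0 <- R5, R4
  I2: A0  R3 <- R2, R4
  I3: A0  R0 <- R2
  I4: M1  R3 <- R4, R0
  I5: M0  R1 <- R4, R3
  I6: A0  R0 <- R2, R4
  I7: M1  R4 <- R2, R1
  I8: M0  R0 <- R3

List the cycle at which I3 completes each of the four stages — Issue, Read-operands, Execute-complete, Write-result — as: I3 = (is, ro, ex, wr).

I3 = (9, 10, 11, 12)

1) issue 1, read 2, done 3, write 4
2) issue 5, read 6, done 7, write 8  <struct: A0 busy until I1 writes@4>
3) issue 9, read 10, done 11, write 12  <struct: A0 busy until I2 writes@8>
4) issue 10, read 13, done 18, write 19  <RAW R0: wait I3 write@12>
5) issue 11, read 20, done 25, write 26  <RAW R3: wait I4 write@19>
6) issue 13, read 14, done 15, write 16  <struct: A0 busy until I3 writes@12>
7) issue 20, read 27, done 32, write 33  <struct: M1 busy until I4 writes@19 / RAW R1: wait I5 write@26>
8) issue 27, read 28, done 33, write 34  <struct: M0 busy until I5 writes@26>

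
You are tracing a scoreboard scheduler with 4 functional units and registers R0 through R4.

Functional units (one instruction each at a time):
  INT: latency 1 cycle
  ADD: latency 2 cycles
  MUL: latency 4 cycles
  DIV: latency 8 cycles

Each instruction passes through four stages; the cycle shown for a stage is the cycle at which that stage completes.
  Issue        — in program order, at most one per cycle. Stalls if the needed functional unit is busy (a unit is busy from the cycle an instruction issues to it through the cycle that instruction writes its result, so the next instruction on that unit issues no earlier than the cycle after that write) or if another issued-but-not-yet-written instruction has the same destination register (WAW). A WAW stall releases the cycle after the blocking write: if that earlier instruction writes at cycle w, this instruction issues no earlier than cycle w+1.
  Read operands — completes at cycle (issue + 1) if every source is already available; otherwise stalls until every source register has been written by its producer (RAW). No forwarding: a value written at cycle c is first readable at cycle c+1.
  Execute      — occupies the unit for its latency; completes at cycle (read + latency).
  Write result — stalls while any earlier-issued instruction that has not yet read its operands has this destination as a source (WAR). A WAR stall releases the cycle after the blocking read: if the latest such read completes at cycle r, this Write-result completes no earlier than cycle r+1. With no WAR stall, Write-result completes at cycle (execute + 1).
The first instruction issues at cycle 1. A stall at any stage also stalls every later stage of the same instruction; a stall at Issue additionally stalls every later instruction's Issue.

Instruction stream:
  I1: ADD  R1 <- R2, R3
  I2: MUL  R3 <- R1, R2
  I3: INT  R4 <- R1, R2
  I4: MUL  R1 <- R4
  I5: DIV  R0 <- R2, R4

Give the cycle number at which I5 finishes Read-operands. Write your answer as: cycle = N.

cycle = 14

cycle 1: I1→ADD
cycle 2: I1 RO · I2→MUL
cycle 3: I3→INT
cycle 4: I1 EX
cycle 5: I1 WR R1
cycle 6: I2 RO · I3 RO
cycle 7: I3 EX
cycle 8: I3 WR R4
cycle 10: I2 EX
cycle 11: I2 WR R3
cycle 12: I4→MUL
cycle 13: I4 RO · I5→DIV
cycle 14: I5 RO
cycle 17: I4 EX
cycle 18: I4 WR R1
cycle 22: I5 EX
cycle 23: I5 WR R0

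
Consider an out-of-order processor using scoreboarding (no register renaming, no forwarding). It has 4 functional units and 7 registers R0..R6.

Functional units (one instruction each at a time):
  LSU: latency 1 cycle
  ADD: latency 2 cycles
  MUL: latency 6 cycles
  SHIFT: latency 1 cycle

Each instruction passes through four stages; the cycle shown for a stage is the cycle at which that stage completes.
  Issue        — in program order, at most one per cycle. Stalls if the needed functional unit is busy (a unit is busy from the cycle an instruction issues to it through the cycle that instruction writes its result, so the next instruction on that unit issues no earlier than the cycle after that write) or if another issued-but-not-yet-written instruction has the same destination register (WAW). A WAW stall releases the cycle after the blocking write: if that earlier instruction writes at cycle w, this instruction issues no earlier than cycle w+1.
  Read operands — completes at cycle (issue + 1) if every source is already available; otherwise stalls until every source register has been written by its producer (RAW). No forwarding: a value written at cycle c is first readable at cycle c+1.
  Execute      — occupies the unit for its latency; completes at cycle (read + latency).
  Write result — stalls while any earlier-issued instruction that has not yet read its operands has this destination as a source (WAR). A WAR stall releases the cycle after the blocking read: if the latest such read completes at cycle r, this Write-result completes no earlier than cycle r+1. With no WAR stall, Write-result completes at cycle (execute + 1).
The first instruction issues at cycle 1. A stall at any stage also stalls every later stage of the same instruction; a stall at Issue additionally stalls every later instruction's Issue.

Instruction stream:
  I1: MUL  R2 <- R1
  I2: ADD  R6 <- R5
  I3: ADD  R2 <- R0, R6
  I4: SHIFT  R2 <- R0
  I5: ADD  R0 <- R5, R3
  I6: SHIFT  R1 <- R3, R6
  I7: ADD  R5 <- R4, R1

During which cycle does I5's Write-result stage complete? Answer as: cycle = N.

[1] issue I1 (MUL)
[2] I1 read-ops | issue I2 (ADD)
[3] I2 read-ops
[5] I2 finished on ADD
[6] I2→R6
[8] I1 finished on MUL
[9] I1→R2
[10] issue I3 (ADD)
[11] I3 read-ops
[13] I3 finished on ADD
[14] I3→R2
[15] issue I4 (SHIFT)
[16] I4 read-ops | issue I5 (ADD)
[17] I4 finished on SHIFT | I5 read-ops
[18] I4→R2
[19] I5 finished on ADD | issue I6 (SHIFT)
[20] I5→R0 | I6 read-ops
[21] I6 finished on SHIFT | issue I7 (ADD)
[22] I6→R1
[23] I7 read-ops
[25] I7 finished on ADD
[26] I7→R5

cycle = 20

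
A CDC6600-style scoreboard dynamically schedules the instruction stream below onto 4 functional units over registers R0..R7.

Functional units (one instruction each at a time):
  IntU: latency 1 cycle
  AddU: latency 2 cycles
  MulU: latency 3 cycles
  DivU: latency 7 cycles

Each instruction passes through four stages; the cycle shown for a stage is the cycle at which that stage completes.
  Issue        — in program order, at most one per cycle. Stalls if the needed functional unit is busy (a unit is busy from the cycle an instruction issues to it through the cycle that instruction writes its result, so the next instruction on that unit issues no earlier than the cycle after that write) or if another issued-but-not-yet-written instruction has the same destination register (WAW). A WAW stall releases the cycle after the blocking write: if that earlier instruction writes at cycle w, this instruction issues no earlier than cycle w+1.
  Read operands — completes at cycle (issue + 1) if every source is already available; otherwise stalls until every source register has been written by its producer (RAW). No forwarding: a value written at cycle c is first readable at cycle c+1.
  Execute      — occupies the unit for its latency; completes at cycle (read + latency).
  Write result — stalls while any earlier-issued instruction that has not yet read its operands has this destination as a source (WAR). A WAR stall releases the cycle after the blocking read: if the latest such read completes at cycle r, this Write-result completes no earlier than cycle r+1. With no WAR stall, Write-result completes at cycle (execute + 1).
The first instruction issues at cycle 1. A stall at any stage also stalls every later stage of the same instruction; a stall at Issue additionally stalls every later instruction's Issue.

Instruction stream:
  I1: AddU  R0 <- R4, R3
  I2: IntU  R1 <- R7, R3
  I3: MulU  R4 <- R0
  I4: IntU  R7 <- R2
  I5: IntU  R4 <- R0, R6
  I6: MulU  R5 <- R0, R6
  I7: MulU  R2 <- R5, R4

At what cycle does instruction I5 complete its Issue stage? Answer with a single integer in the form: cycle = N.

  I1 | 1 | 2 | 4 | 5
  I2 | 2 | 3 | 4 | 5
  I3 | 3 | 6 | 9 | 10   RAW R0: wait I1 write@5
  I4 | 6 | 7 | 8 | 9   struct: IntU busy until I2 writes@5
  I5 | 11 | 12 | 13 | 14   WAW R4: wait I3 write@10
  I6 | 12 | 13 | 16 | 17
  I7 | 18 | 19 | 22 | 23   struct: MulU busy until I6 writes@17

cycle = 11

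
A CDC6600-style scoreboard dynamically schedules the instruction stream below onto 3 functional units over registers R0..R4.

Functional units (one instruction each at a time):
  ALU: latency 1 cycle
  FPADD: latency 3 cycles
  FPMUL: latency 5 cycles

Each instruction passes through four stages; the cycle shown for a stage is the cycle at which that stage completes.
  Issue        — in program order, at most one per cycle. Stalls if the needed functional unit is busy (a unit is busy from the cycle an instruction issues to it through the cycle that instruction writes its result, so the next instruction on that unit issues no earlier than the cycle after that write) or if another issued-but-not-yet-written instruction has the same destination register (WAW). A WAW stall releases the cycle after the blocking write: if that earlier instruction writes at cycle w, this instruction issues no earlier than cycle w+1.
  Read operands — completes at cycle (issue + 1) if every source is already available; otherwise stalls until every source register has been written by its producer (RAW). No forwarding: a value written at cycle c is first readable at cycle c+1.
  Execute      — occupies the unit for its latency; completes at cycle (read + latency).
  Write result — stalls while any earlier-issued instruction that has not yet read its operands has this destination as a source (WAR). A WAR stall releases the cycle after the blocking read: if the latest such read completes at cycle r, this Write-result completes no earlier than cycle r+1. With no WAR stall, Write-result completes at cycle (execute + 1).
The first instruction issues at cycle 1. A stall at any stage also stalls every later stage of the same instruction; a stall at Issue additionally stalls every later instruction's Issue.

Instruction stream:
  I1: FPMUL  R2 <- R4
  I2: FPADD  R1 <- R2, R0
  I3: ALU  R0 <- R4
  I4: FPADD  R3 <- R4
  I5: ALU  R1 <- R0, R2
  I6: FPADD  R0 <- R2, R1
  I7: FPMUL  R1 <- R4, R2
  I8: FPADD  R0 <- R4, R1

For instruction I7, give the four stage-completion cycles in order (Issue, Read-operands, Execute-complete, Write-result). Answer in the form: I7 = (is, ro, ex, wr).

I7 = (21, 22, 27, 28)

I1: IS=1 RO=2 EX=7 WR=8
I2: IS=2 RO=9 EX=12 WR=13  [RAW R2: wait I1 write@8]
I3: IS=3 RO=4 EX=5 WR=10  [WAR R0: wait I2 read@9]
I4: IS=14 RO=15 EX=18 WR=19  [struct: FPADD busy until I2 writes@13]
I5: IS=15 RO=16 EX=17 WR=18
I6: IS=20 RO=21 EX=24 WR=25  [struct: FPADD busy until I4 writes@19]
I7: IS=21 RO=22 EX=27 WR=28
I8: IS=26 RO=29 EX=32 WR=33  [struct: FPADD busy until I6 writes@25; RAW R1: wait I7 write@28]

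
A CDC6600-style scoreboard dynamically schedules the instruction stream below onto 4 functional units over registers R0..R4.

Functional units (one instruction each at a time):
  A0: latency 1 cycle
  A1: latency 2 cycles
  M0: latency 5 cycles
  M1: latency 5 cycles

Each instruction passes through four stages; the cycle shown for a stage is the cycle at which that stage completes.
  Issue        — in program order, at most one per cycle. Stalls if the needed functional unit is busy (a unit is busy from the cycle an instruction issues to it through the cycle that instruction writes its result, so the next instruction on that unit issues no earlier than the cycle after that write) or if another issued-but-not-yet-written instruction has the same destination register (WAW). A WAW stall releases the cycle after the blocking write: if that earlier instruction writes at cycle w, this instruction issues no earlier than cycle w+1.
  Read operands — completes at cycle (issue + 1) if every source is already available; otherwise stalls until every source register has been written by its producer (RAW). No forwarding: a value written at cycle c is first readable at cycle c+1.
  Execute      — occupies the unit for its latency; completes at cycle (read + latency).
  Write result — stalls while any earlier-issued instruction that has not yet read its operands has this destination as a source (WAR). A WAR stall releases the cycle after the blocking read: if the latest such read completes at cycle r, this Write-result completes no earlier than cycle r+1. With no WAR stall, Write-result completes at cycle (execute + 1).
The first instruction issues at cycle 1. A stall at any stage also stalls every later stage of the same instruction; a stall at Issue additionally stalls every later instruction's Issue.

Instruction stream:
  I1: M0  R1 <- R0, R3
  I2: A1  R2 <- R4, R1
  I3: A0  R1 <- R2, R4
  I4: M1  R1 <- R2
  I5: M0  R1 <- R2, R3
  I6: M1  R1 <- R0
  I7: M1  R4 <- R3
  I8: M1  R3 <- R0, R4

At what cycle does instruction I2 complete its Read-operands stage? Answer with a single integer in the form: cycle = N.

I1  is:1  ro:2  ex:7  wr:8
I2  is:2  ro:9  ex:11  wr:12  — RAW R1: wait I1 write@8
I3  is:9  ro:13  ex:14  wr:15  — WAW R1: wait I1 write@8, RAW R2: wait I2 write@12
I4  is:16  ro:17  ex:22  wr:23  — WAW R1: wait I3 write@15
I5  is:24  ro:25  ex:30  wr:31  — WAW R1: wait I4 write@23
I6  is:32  ro:33  ex:38  wr:39  — WAW R1: wait I5 write@31
I7  is:40  ro:41  ex:46  wr:47  — struct: M1 busy until I6 writes@39
I8  is:48  ro:49  ex:54  wr:55  — struct: M1 busy until I7 writes@47

cycle = 9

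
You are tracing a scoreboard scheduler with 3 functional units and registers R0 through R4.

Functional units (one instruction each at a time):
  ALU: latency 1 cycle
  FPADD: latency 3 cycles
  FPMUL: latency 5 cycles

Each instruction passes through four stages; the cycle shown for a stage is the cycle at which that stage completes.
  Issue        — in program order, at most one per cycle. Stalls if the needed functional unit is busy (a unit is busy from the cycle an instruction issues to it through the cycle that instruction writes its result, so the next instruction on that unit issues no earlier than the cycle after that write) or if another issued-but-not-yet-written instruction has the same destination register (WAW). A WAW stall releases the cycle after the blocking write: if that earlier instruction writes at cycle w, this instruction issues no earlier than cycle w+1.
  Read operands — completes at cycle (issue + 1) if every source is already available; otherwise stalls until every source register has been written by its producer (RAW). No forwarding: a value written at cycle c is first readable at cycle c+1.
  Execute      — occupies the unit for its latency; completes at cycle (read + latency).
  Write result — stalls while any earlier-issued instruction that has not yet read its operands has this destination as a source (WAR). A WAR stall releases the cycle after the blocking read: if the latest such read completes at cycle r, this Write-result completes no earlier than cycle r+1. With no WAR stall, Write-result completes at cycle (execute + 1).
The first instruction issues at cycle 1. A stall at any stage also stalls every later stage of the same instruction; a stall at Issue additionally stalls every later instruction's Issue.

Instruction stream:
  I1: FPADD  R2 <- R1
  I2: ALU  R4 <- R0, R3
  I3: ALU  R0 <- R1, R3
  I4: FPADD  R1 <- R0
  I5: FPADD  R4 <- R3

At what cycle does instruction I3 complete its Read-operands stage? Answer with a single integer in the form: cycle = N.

cycle 1: I1 dispatched to FPADD
cycle 2: I1 operands ready | I2 dispatched to ALU
cycle 3: I2 operands ready
cycle 4: I2 complete
cycle 5: I1 complete | R4←I2
cycle 6: R2←I1 | I3 dispatched to ALU
cycle 7: I3 operands ready | I4 dispatched to FPADD
cycle 8: I3 complete
cycle 9: R0←I3
cycle 10: I4 operands ready
cycle 13: I4 complete
cycle 14: R1←I4
cycle 15: I5 dispatched to FPADD
cycle 16: I5 operands ready
cycle 19: I5 complete
cycle 20: R4←I5

cycle = 7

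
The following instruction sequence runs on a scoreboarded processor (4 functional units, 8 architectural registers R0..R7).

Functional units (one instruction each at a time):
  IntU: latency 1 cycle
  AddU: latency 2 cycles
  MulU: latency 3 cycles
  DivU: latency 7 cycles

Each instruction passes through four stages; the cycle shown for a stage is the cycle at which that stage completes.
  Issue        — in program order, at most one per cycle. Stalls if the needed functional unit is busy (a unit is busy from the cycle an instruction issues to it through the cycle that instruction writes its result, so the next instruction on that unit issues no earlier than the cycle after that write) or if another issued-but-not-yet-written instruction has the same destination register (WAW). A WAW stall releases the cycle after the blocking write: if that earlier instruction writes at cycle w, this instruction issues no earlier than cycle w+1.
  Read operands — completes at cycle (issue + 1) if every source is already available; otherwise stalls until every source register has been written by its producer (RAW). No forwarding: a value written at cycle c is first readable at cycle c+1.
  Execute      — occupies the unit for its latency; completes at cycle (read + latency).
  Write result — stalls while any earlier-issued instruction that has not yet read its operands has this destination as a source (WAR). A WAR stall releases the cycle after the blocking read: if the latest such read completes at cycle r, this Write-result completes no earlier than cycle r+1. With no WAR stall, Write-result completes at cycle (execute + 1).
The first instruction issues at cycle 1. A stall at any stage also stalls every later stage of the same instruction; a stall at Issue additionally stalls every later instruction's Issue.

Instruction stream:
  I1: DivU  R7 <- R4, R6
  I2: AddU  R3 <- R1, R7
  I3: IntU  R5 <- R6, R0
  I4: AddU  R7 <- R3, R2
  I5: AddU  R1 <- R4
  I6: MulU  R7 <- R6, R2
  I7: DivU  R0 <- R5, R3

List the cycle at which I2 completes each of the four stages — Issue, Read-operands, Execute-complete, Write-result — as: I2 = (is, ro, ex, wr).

c1: issue I1 (DivU)
c2: I1 read-ops · issue I2 (AddU)
c3: issue I3 (IntU)
c4: I3 read-ops
c5: I3 finished on IntU
c6: I3→R5
c9: I1 finished on DivU
c10: I1→R7
c11: I2 read-ops
c13: I2 finished on AddU
c14: I2→R3
c15: issue I4 (AddU)
c16: I4 read-ops
c18: I4 finished on AddU
c19: I4→R7
c20: issue I5 (AddU)
c21: I5 read-ops · issue I6 (MulU)
c22: I6 read-ops · issue I7 (DivU)
c23: I5 finished on AddU · I7 read-ops
c24: I5→R1
c25: I6 finished on MulU
c26: I6→R7
c30: I7 finished on DivU
c31: I7→R0

I2 = (2, 11, 13, 14)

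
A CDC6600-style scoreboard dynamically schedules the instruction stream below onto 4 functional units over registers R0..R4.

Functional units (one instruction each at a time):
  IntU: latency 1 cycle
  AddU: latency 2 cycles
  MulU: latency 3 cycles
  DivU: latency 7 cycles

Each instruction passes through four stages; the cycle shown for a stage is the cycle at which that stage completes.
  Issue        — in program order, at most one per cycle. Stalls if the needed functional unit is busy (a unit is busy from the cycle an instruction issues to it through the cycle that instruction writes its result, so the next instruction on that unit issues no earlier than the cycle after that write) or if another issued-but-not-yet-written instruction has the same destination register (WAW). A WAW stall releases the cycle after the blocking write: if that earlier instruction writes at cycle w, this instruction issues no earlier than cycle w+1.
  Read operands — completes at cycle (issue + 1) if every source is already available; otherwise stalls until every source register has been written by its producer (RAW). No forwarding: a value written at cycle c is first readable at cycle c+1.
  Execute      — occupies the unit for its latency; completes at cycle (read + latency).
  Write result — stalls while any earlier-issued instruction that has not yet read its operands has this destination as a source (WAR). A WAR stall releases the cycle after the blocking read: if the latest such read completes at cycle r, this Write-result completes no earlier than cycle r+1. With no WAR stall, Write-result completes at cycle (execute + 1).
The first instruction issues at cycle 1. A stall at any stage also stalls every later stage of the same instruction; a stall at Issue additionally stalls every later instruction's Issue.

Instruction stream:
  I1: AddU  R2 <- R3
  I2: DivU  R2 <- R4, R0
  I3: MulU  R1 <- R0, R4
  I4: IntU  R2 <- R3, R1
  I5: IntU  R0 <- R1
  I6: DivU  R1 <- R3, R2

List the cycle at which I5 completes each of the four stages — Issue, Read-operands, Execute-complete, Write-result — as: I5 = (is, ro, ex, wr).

I5 = (20, 21, 22, 23)

[I1] 1/2/4/5
[I2] 6/7/14/15  (WAW R2: wait I1 write@5)
[I3] 7/8/11/12
[I4] 16/17/18/19  (WAW R2: wait I2 write@15)
[I5] 20/21/22/23  (struct: IntU busy until I4 writes@19)
[I6] 21/22/29/30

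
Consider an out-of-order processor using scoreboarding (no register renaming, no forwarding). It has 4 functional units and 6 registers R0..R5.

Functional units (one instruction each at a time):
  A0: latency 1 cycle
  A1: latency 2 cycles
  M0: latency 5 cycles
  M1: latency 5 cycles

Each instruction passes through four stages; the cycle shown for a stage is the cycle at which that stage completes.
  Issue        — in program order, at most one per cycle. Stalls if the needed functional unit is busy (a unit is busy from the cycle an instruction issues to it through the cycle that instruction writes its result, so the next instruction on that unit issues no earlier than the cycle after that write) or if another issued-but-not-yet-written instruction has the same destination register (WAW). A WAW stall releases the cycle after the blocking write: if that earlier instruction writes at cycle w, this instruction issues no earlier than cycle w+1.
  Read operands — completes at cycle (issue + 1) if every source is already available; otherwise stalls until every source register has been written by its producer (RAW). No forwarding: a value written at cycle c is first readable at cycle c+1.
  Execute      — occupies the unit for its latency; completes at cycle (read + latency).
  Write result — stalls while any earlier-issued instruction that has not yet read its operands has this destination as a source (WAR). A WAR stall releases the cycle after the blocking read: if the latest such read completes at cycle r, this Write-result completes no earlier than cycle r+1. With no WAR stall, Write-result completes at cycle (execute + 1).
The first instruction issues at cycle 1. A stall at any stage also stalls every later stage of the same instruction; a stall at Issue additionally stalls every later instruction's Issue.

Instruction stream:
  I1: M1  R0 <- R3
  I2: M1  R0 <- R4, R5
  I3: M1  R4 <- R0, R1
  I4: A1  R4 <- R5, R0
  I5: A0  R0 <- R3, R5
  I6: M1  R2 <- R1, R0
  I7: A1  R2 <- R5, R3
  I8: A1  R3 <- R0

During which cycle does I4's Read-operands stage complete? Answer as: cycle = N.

cycle = 26

1) issue 1, read 2, done 7, write 8
2) issue 9, read 10, done 15, write 16  <struct: M1 busy until I1 writes@8>
3) issue 17, read 18, done 23, write 24  <struct: M1 busy until I2 writes@16>
4) issue 25, read 26, done 28, write 29  <WAW R4: wait I3 write@24>
5) issue 26, read 27, done 28, write 29
6) issue 27, read 30, done 35, write 36  <RAW R0: wait I5 write@29>
7) issue 37, read 38, done 40, write 41  <WAW R2: wait I6 write@36>
8) issue 42, read 43, done 45, write 46  <struct: A1 busy until I7 writes@41>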